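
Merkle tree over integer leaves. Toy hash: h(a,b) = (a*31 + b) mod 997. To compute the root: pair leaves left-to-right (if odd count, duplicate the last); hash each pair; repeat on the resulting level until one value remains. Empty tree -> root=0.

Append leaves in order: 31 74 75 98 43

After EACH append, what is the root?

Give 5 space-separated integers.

After append 31 (leaves=[31]):
  L0: [31]
  root=31
After append 74 (leaves=[31, 74]):
  L0: [31, 74]
  L1: h(31,74)=(31*31+74)%997=38 -> [38]
  root=38
After append 75 (leaves=[31, 74, 75]):
  L0: [31, 74, 75]
  L1: h(31,74)=(31*31+74)%997=38 h(75,75)=(75*31+75)%997=406 -> [38, 406]
  L2: h(38,406)=(38*31+406)%997=587 -> [587]
  root=587
After append 98 (leaves=[31, 74, 75, 98]):
  L0: [31, 74, 75, 98]
  L1: h(31,74)=(31*31+74)%997=38 h(75,98)=(75*31+98)%997=429 -> [38, 429]
  L2: h(38,429)=(38*31+429)%997=610 -> [610]
  root=610
After append 43 (leaves=[31, 74, 75, 98, 43]):
  L0: [31, 74, 75, 98, 43]
  L1: h(31,74)=(31*31+74)%997=38 h(75,98)=(75*31+98)%997=429 h(43,43)=(43*31+43)%997=379 -> [38, 429, 379]
  L2: h(38,429)=(38*31+429)%997=610 h(379,379)=(379*31+379)%997=164 -> [610, 164]
  L3: h(610,164)=(610*31+164)%997=131 -> [131]
  root=131

Answer: 31 38 587 610 131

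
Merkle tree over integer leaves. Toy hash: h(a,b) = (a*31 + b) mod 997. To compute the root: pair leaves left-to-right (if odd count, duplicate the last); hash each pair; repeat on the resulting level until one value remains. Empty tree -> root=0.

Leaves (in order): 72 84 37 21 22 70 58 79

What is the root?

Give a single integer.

L0: [72, 84, 37, 21, 22, 70, 58, 79]
L1: h(72,84)=(72*31+84)%997=322 h(37,21)=(37*31+21)%997=171 h(22,70)=(22*31+70)%997=752 h(58,79)=(58*31+79)%997=880 -> [322, 171, 752, 880]
L2: h(322,171)=(322*31+171)%997=183 h(752,880)=(752*31+880)%997=264 -> [183, 264]
L3: h(183,264)=(183*31+264)%997=952 -> [952]

Answer: 952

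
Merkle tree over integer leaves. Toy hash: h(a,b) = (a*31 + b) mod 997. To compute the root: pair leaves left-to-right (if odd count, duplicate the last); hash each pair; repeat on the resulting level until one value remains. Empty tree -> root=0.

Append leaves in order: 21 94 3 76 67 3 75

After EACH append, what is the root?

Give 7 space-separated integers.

Answer: 21 745 260 333 168 114 434

Derivation:
After append 21 (leaves=[21]):
  L0: [21]
  root=21
After append 94 (leaves=[21, 94]):
  L0: [21, 94]
  L1: h(21,94)=(21*31+94)%997=745 -> [745]
  root=745
After append 3 (leaves=[21, 94, 3]):
  L0: [21, 94, 3]
  L1: h(21,94)=(21*31+94)%997=745 h(3,3)=(3*31+3)%997=96 -> [745, 96]
  L2: h(745,96)=(745*31+96)%997=260 -> [260]
  root=260
After append 76 (leaves=[21, 94, 3, 76]):
  L0: [21, 94, 3, 76]
  L1: h(21,94)=(21*31+94)%997=745 h(3,76)=(3*31+76)%997=169 -> [745, 169]
  L2: h(745,169)=(745*31+169)%997=333 -> [333]
  root=333
After append 67 (leaves=[21, 94, 3, 76, 67]):
  L0: [21, 94, 3, 76, 67]
  L1: h(21,94)=(21*31+94)%997=745 h(3,76)=(3*31+76)%997=169 h(67,67)=(67*31+67)%997=150 -> [745, 169, 150]
  L2: h(745,169)=(745*31+169)%997=333 h(150,150)=(150*31+150)%997=812 -> [333, 812]
  L3: h(333,812)=(333*31+812)%997=168 -> [168]
  root=168
After append 3 (leaves=[21, 94, 3, 76, 67, 3]):
  L0: [21, 94, 3, 76, 67, 3]
  L1: h(21,94)=(21*31+94)%997=745 h(3,76)=(3*31+76)%997=169 h(67,3)=(67*31+3)%997=86 -> [745, 169, 86]
  L2: h(745,169)=(745*31+169)%997=333 h(86,86)=(86*31+86)%997=758 -> [333, 758]
  L3: h(333,758)=(333*31+758)%997=114 -> [114]
  root=114
After append 75 (leaves=[21, 94, 3, 76, 67, 3, 75]):
  L0: [21, 94, 3, 76, 67, 3, 75]
  L1: h(21,94)=(21*31+94)%997=745 h(3,76)=(3*31+76)%997=169 h(67,3)=(67*31+3)%997=86 h(75,75)=(75*31+75)%997=406 -> [745, 169, 86, 406]
  L2: h(745,169)=(745*31+169)%997=333 h(86,406)=(86*31+406)%997=81 -> [333, 81]
  L3: h(333,81)=(333*31+81)%997=434 -> [434]
  root=434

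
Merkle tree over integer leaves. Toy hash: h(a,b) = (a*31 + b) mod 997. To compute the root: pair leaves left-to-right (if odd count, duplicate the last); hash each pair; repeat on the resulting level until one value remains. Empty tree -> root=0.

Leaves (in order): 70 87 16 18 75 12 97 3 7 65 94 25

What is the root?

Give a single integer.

Answer: 171

Derivation:
L0: [70, 87, 16, 18, 75, 12, 97, 3, 7, 65, 94, 25]
L1: h(70,87)=(70*31+87)%997=263 h(16,18)=(16*31+18)%997=514 h(75,12)=(75*31+12)%997=343 h(97,3)=(97*31+3)%997=19 h(7,65)=(7*31+65)%997=282 h(94,25)=(94*31+25)%997=945 -> [263, 514, 343, 19, 282, 945]
L2: h(263,514)=(263*31+514)%997=691 h(343,19)=(343*31+19)%997=682 h(282,945)=(282*31+945)%997=714 -> [691, 682, 714]
L3: h(691,682)=(691*31+682)%997=169 h(714,714)=(714*31+714)%997=914 -> [169, 914]
L4: h(169,914)=(169*31+914)%997=171 -> [171]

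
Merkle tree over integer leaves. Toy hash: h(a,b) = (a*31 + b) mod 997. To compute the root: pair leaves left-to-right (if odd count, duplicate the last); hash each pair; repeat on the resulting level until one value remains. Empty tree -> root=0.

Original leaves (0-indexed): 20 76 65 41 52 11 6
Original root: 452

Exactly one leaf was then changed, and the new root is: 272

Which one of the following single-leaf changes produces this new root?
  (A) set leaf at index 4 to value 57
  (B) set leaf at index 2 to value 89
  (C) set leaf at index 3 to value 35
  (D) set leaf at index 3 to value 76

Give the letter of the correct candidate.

Original leaves: [20, 76, 65, 41, 52, 11, 6]
Target new root: 272
Try each candidate change and compute the resulting root:
Candidate A: set leaf[4] = 57 -> leaves = [20, 76, 65, 41, 57, 11, 6]
  L0: [20, 76, 65, 41, 57, 11, 6]
  L1: h(20,76)=(20*31+76)%997=696 h(65,41)=(65*31+41)%997=62 h(57,11)=(57*31+11)%997=781 h(6,6)=(6*31+6)%997=192 -> [696, 62, 781, 192]
  L2: h(696,62)=(696*31+62)%997=701 h(781,192)=(781*31+192)%997=475 -> [701, 475]
  L3: h(701,475)=(701*31+475)%997=272 -> [272]
  root = 272 == target 272  ** MATCH **
Candidate B: set leaf[2] = 89 -> leaves = [20, 76, 89, 41, 52, 11, 6]
  L0: [20, 76, 89, 41, 52, 11, 6]
  L1: h(20,76)=(20*31+76)%997=696 h(89,41)=(89*31+41)%997=806 h(52,11)=(52*31+11)%997=626 h(6,6)=(6*31+6)%997=192 -> [696, 806, 626, 192]
  L2: h(696,806)=(696*31+806)%997=448 h(626,192)=(626*31+192)%997=655 -> [448, 655]
  L3: h(448,655)=(448*31+655)%997=585 -> [585]
  root = 585 != target 272
Candidate C: set leaf[3] = 35 -> leaves = [20, 76, 65, 35, 52, 11, 6]
  L0: [20, 76, 65, 35, 52, 11, 6]
  L1: h(20,76)=(20*31+76)%997=696 h(65,35)=(65*31+35)%997=56 h(52,11)=(52*31+11)%997=626 h(6,6)=(6*31+6)%997=192 -> [696, 56, 626, 192]
  L2: h(696,56)=(696*31+56)%997=695 h(626,192)=(626*31+192)%997=655 -> [695, 655]
  L3: h(695,655)=(695*31+655)%997=266 -> [266]
  root = 266 != target 272
Candidate D: set leaf[3] = 76 -> leaves = [20, 76, 65, 76, 52, 11, 6]
  L0: [20, 76, 65, 76, 52, 11, 6]
  L1: h(20,76)=(20*31+76)%997=696 h(65,76)=(65*31+76)%997=97 h(52,11)=(52*31+11)%997=626 h(6,6)=(6*31+6)%997=192 -> [696, 97, 626, 192]
  L2: h(696,97)=(696*31+97)%997=736 h(626,192)=(626*31+192)%997=655 -> [736, 655]
  L3: h(736,655)=(736*31+655)%997=540 -> [540]
  root = 540 != target 272
Candidate A produces the target root.

Answer: A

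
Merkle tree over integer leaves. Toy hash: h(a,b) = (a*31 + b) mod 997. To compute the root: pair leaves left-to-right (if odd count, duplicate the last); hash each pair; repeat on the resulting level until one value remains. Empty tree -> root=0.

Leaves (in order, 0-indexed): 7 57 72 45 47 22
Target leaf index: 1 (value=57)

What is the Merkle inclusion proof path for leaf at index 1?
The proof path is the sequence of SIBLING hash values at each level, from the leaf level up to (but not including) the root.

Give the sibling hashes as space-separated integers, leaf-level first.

Answer: 7 283 469

Derivation:
L0 (leaves): [7, 57, 72, 45, 47, 22], target index=1
L1: h(7,57)=(7*31+57)%997=274 [pair 0] h(72,45)=(72*31+45)%997=283 [pair 1] h(47,22)=(47*31+22)%997=482 [pair 2] -> [274, 283, 482]
  Sibling for proof at L0: 7
L2: h(274,283)=(274*31+283)%997=801 [pair 0] h(482,482)=(482*31+482)%997=469 [pair 1] -> [801, 469]
  Sibling for proof at L1: 283
L3: h(801,469)=(801*31+469)%997=375 [pair 0] -> [375]
  Sibling for proof at L2: 469
Root: 375
Proof path (sibling hashes from leaf to root): [7, 283, 469]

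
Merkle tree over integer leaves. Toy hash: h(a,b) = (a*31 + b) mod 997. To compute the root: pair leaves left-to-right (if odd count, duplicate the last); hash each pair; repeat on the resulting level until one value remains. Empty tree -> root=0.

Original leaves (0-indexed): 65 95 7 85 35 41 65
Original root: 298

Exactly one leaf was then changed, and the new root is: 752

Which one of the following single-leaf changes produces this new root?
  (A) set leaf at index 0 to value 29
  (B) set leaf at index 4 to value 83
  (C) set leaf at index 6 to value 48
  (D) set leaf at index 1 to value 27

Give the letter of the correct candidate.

Original leaves: [65, 95, 7, 85, 35, 41, 65]
Target new root: 752
Try each candidate change and compute the resulting root:
Candidate A: set leaf[0] = 29 -> leaves = [29, 95, 7, 85, 35, 41, 65]
  L0: [29, 95, 7, 85, 35, 41, 65]
  L1: h(29,95)=(29*31+95)%997=994 h(7,85)=(7*31+85)%997=302 h(35,41)=(35*31+41)%997=129 h(65,65)=(65*31+65)%997=86 -> [994, 302, 129, 86]
  L2: h(994,302)=(994*31+302)%997=209 h(129,86)=(129*31+86)%997=97 -> [209, 97]
  L3: h(209,97)=(209*31+97)%997=594 -> [594]
  root = 594 != target 752
Candidate B: set leaf[4] = 83 -> leaves = [65, 95, 7, 85, 83, 41, 65]
  L0: [65, 95, 7, 85, 83, 41, 65]
  L1: h(65,95)=(65*31+95)%997=116 h(7,85)=(7*31+85)%997=302 h(83,41)=(83*31+41)%997=620 h(65,65)=(65*31+65)%997=86 -> [116, 302, 620, 86]
  L2: h(116,302)=(116*31+302)%997=907 h(620,86)=(620*31+86)%997=363 -> [907, 363]
  L3: h(907,363)=(907*31+363)%997=564 -> [564]
  root = 564 != target 752
Candidate C: set leaf[6] = 48 -> leaves = [65, 95, 7, 85, 35, 41, 48]
  L0: [65, 95, 7, 85, 35, 41, 48]
  L1: h(65,95)=(65*31+95)%997=116 h(7,85)=(7*31+85)%997=302 h(35,41)=(35*31+41)%997=129 h(48,48)=(48*31+48)%997=539 -> [116, 302, 129, 539]
  L2: h(116,302)=(116*31+302)%997=907 h(129,539)=(129*31+539)%997=550 -> [907, 550]
  L3: h(907,550)=(907*31+550)%997=751 -> [751]
  root = 751 != target 752
Candidate D: set leaf[1] = 27 -> leaves = [65, 27, 7, 85, 35, 41, 65]
  L0: [65, 27, 7, 85, 35, 41, 65]
  L1: h(65,27)=(65*31+27)%997=48 h(7,85)=(7*31+85)%997=302 h(35,41)=(35*31+41)%997=129 h(65,65)=(65*31+65)%997=86 -> [48, 302, 129, 86]
  L2: h(48,302)=(48*31+302)%997=793 h(129,86)=(129*31+86)%997=97 -> [793, 97]
  L3: h(793,97)=(793*31+97)%997=752 -> [752]
  root = 752 == target 752  ** MATCH **
Candidate D produces the target root.

Answer: D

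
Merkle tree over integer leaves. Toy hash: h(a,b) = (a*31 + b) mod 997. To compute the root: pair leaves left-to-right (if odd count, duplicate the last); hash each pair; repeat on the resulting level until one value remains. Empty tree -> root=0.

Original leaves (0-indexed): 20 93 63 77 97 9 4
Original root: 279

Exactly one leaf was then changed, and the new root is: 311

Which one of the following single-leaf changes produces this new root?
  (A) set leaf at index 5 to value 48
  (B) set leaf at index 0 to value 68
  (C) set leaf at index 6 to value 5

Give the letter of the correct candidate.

Answer: C

Derivation:
Original leaves: [20, 93, 63, 77, 97, 9, 4]
Target new root: 311
Try each candidate change and compute the resulting root:
Candidate A: set leaf[5] = 48 -> leaves = [20, 93, 63, 77, 97, 48, 4]
  L0: [20, 93, 63, 77, 97, 48, 4]
  L1: h(20,93)=(20*31+93)%997=713 h(63,77)=(63*31+77)%997=36 h(97,48)=(97*31+48)%997=64 h(4,4)=(4*31+4)%997=128 -> [713, 36, 64, 128]
  L2: h(713,36)=(713*31+36)%997=205 h(64,128)=(64*31+128)%997=118 -> [205, 118]
  L3: h(205,118)=(205*31+118)%997=491 -> [491]
  root = 491 != target 311
Candidate B: set leaf[0] = 68 -> leaves = [68, 93, 63, 77, 97, 9, 4]
  L0: [68, 93, 63, 77, 97, 9, 4]
  L1: h(68,93)=(68*31+93)%997=207 h(63,77)=(63*31+77)%997=36 h(97,9)=(97*31+9)%997=25 h(4,4)=(4*31+4)%997=128 -> [207, 36, 25, 128]
  L2: h(207,36)=(207*31+36)%997=471 h(25,128)=(25*31+128)%997=903 -> [471, 903]
  L3: h(471,903)=(471*31+903)%997=549 -> [549]
  root = 549 != target 311
Candidate C: set leaf[6] = 5 -> leaves = [20, 93, 63, 77, 97, 9, 5]
  L0: [20, 93, 63, 77, 97, 9, 5]
  L1: h(20,93)=(20*31+93)%997=713 h(63,77)=(63*31+77)%997=36 h(97,9)=(97*31+9)%997=25 h(5,5)=(5*31+5)%997=160 -> [713, 36, 25, 160]
  L2: h(713,36)=(713*31+36)%997=205 h(25,160)=(25*31+160)%997=935 -> [205, 935]
  L3: h(205,935)=(205*31+935)%997=311 -> [311]
  root = 311 == target 311  ** MATCH **
Candidate C produces the target root.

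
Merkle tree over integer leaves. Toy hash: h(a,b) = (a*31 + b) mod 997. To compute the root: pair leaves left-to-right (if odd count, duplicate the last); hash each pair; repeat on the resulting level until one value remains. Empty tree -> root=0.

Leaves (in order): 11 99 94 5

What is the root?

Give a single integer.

L0: [11, 99, 94, 5]
L1: h(11,99)=(11*31+99)%997=440 h(94,5)=(94*31+5)%997=925 -> [440, 925]
L2: h(440,925)=(440*31+925)%997=607 -> [607]

Answer: 607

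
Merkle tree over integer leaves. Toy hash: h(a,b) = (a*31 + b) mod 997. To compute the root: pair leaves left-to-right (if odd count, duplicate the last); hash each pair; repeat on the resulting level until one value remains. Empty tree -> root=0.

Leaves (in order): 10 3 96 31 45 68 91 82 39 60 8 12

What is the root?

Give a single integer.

Answer: 480

Derivation:
L0: [10, 3, 96, 31, 45, 68, 91, 82, 39, 60, 8, 12]
L1: h(10,3)=(10*31+3)%997=313 h(96,31)=(96*31+31)%997=16 h(45,68)=(45*31+68)%997=466 h(91,82)=(91*31+82)%997=909 h(39,60)=(39*31+60)%997=272 h(8,12)=(8*31+12)%997=260 -> [313, 16, 466, 909, 272, 260]
L2: h(313,16)=(313*31+16)%997=746 h(466,909)=(466*31+909)%997=400 h(272,260)=(272*31+260)%997=716 -> [746, 400, 716]
L3: h(746,400)=(746*31+400)%997=595 h(716,716)=(716*31+716)%997=978 -> [595, 978]
L4: h(595,978)=(595*31+978)%997=480 -> [480]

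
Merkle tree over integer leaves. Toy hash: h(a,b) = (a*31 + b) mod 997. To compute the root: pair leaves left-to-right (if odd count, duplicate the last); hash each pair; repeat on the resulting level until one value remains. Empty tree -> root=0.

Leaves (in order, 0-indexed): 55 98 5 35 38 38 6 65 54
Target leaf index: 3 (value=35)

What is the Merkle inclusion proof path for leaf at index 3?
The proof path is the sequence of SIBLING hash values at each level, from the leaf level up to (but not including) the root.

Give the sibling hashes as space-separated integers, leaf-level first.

L0 (leaves): [55, 98, 5, 35, 38, 38, 6, 65, 54], target index=3
L1: h(55,98)=(55*31+98)%997=806 [pair 0] h(5,35)=(5*31+35)%997=190 [pair 1] h(38,38)=(38*31+38)%997=219 [pair 2] h(6,65)=(6*31+65)%997=251 [pair 3] h(54,54)=(54*31+54)%997=731 [pair 4] -> [806, 190, 219, 251, 731]
  Sibling for proof at L0: 5
L2: h(806,190)=(806*31+190)%997=251 [pair 0] h(219,251)=(219*31+251)%997=61 [pair 1] h(731,731)=(731*31+731)%997=461 [pair 2] -> [251, 61, 461]
  Sibling for proof at L1: 806
L3: h(251,61)=(251*31+61)%997=863 [pair 0] h(461,461)=(461*31+461)%997=794 [pair 1] -> [863, 794]
  Sibling for proof at L2: 61
L4: h(863,794)=(863*31+794)%997=628 [pair 0] -> [628]
  Sibling for proof at L3: 794
Root: 628
Proof path (sibling hashes from leaf to root): [5, 806, 61, 794]

Answer: 5 806 61 794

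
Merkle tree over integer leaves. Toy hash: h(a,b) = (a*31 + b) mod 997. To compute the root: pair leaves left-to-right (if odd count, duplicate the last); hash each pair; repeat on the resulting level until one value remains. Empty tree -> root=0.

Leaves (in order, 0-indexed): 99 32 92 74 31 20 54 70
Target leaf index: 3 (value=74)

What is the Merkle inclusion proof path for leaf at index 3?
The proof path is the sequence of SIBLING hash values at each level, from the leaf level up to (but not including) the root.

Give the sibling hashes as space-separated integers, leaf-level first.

Answer: 92 110 251

Derivation:
L0 (leaves): [99, 32, 92, 74, 31, 20, 54, 70], target index=3
L1: h(99,32)=(99*31+32)%997=110 [pair 0] h(92,74)=(92*31+74)%997=932 [pair 1] h(31,20)=(31*31+20)%997=981 [pair 2] h(54,70)=(54*31+70)%997=747 [pair 3] -> [110, 932, 981, 747]
  Sibling for proof at L0: 92
L2: h(110,932)=(110*31+932)%997=354 [pair 0] h(981,747)=(981*31+747)%997=251 [pair 1] -> [354, 251]
  Sibling for proof at L1: 110
L3: h(354,251)=(354*31+251)%997=258 [pair 0] -> [258]
  Sibling for proof at L2: 251
Root: 258
Proof path (sibling hashes from leaf to root): [92, 110, 251]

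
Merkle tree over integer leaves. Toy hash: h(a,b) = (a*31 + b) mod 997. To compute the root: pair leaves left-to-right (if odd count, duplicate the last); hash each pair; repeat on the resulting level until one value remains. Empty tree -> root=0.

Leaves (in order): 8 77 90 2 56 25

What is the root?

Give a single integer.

L0: [8, 77, 90, 2, 56, 25]
L1: h(8,77)=(8*31+77)%997=325 h(90,2)=(90*31+2)%997=798 h(56,25)=(56*31+25)%997=764 -> [325, 798, 764]
L2: h(325,798)=(325*31+798)%997=903 h(764,764)=(764*31+764)%997=520 -> [903, 520]
L3: h(903,520)=(903*31+520)%997=597 -> [597]

Answer: 597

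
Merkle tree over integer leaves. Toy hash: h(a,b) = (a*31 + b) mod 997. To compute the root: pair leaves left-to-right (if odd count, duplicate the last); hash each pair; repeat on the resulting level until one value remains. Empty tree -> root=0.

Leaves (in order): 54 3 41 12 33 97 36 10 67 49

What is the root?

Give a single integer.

Answer: 652

Derivation:
L0: [54, 3, 41, 12, 33, 97, 36, 10, 67, 49]
L1: h(54,3)=(54*31+3)%997=680 h(41,12)=(41*31+12)%997=286 h(33,97)=(33*31+97)%997=123 h(36,10)=(36*31+10)%997=129 h(67,49)=(67*31+49)%997=132 -> [680, 286, 123, 129, 132]
L2: h(680,286)=(680*31+286)%997=429 h(123,129)=(123*31+129)%997=951 h(132,132)=(132*31+132)%997=236 -> [429, 951, 236]
L3: h(429,951)=(429*31+951)%997=292 h(236,236)=(236*31+236)%997=573 -> [292, 573]
L4: h(292,573)=(292*31+573)%997=652 -> [652]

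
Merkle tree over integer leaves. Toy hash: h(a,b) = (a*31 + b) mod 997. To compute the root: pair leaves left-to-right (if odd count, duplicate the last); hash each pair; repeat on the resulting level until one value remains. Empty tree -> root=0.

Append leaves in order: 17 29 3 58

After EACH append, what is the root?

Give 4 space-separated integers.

Answer: 17 556 383 438

Derivation:
After append 17 (leaves=[17]):
  L0: [17]
  root=17
After append 29 (leaves=[17, 29]):
  L0: [17, 29]
  L1: h(17,29)=(17*31+29)%997=556 -> [556]
  root=556
After append 3 (leaves=[17, 29, 3]):
  L0: [17, 29, 3]
  L1: h(17,29)=(17*31+29)%997=556 h(3,3)=(3*31+3)%997=96 -> [556, 96]
  L2: h(556,96)=(556*31+96)%997=383 -> [383]
  root=383
After append 58 (leaves=[17, 29, 3, 58]):
  L0: [17, 29, 3, 58]
  L1: h(17,29)=(17*31+29)%997=556 h(3,58)=(3*31+58)%997=151 -> [556, 151]
  L2: h(556,151)=(556*31+151)%997=438 -> [438]
  root=438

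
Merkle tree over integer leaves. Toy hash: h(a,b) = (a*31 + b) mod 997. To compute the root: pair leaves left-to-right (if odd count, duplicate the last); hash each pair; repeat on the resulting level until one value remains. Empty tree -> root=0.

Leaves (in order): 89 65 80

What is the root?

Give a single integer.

Answer: 374

Derivation:
L0: [89, 65, 80]
L1: h(89,65)=(89*31+65)%997=830 h(80,80)=(80*31+80)%997=566 -> [830, 566]
L2: h(830,566)=(830*31+566)%997=374 -> [374]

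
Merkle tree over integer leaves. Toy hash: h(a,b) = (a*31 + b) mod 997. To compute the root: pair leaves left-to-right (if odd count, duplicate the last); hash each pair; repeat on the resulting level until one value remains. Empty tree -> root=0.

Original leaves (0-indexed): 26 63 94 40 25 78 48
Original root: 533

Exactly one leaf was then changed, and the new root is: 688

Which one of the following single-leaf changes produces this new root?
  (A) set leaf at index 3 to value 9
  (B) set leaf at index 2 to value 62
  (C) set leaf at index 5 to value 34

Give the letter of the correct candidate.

Answer: B

Derivation:
Original leaves: [26, 63, 94, 40, 25, 78, 48]
Target new root: 688
Try each candidate change and compute the resulting root:
Candidate A: set leaf[3] = 9 -> leaves = [26, 63, 94, 9, 25, 78, 48]
  L0: [26, 63, 94, 9, 25, 78, 48]
  L1: h(26,63)=(26*31+63)%997=869 h(94,9)=(94*31+9)%997=929 h(25,78)=(25*31+78)%997=853 h(48,48)=(48*31+48)%997=539 -> [869, 929, 853, 539]
  L2: h(869,929)=(869*31+929)%997=949 h(853,539)=(853*31+539)%997=63 -> [949, 63]
  L3: h(949,63)=(949*31+63)%997=569 -> [569]
  root = 569 != target 688
Candidate B: set leaf[2] = 62 -> leaves = [26, 63, 62, 40, 25, 78, 48]
  L0: [26, 63, 62, 40, 25, 78, 48]
  L1: h(26,63)=(26*31+63)%997=869 h(62,40)=(62*31+40)%997=965 h(25,78)=(25*31+78)%997=853 h(48,48)=(48*31+48)%997=539 -> [869, 965, 853, 539]
  L2: h(869,965)=(869*31+965)%997=985 h(853,539)=(853*31+539)%997=63 -> [985, 63]
  L3: h(985,63)=(985*31+63)%997=688 -> [688]
  root = 688 == target 688  ** MATCH **
Candidate C: set leaf[5] = 34 -> leaves = [26, 63, 94, 40, 25, 34, 48]
  L0: [26, 63, 94, 40, 25, 34, 48]
  L1: h(26,63)=(26*31+63)%997=869 h(94,40)=(94*31+40)%997=960 h(25,34)=(25*31+34)%997=809 h(48,48)=(48*31+48)%997=539 -> [869, 960, 809, 539]
  L2: h(869,960)=(869*31+960)%997=980 h(809,539)=(809*31+539)%997=693 -> [980, 693]
  L3: h(980,693)=(980*31+693)%997=166 -> [166]
  root = 166 != target 688
Candidate B produces the target root.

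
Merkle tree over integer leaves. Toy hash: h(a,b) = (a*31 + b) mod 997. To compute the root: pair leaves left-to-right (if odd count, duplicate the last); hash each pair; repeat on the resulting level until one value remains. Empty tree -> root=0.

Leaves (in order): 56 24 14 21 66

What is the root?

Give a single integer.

Answer: 383

Derivation:
L0: [56, 24, 14, 21, 66]
L1: h(56,24)=(56*31+24)%997=763 h(14,21)=(14*31+21)%997=455 h(66,66)=(66*31+66)%997=118 -> [763, 455, 118]
L2: h(763,455)=(763*31+455)%997=180 h(118,118)=(118*31+118)%997=785 -> [180, 785]
L3: h(180,785)=(180*31+785)%997=383 -> [383]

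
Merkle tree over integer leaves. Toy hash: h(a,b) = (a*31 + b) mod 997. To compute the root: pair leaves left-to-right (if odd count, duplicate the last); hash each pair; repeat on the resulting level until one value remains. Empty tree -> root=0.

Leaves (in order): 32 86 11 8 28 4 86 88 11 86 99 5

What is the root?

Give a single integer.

L0: [32, 86, 11, 8, 28, 4, 86, 88, 11, 86, 99, 5]
L1: h(32,86)=(32*31+86)%997=81 h(11,8)=(11*31+8)%997=349 h(28,4)=(28*31+4)%997=872 h(86,88)=(86*31+88)%997=760 h(11,86)=(11*31+86)%997=427 h(99,5)=(99*31+5)%997=83 -> [81, 349, 872, 760, 427, 83]
L2: h(81,349)=(81*31+349)%997=866 h(872,760)=(872*31+760)%997=873 h(427,83)=(427*31+83)%997=359 -> [866, 873, 359]
L3: h(866,873)=(866*31+873)%997=800 h(359,359)=(359*31+359)%997=521 -> [800, 521]
L4: h(800,521)=(800*31+521)%997=396 -> [396]

Answer: 396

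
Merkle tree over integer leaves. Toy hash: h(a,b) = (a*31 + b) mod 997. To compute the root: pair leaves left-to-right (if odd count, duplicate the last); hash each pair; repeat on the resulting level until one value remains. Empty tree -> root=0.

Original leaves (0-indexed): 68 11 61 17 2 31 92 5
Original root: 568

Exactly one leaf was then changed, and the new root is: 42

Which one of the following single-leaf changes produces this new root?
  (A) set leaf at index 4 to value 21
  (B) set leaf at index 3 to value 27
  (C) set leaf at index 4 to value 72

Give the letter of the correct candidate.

Answer: C

Derivation:
Original leaves: [68, 11, 61, 17, 2, 31, 92, 5]
Target new root: 42
Try each candidate change and compute the resulting root:
Candidate A: set leaf[4] = 21 -> leaves = [68, 11, 61, 17, 21, 31, 92, 5]
  L0: [68, 11, 61, 17, 21, 31, 92, 5]
  L1: h(68,11)=(68*31+11)%997=125 h(61,17)=(61*31+17)%997=911 h(21,31)=(21*31+31)%997=682 h(92,5)=(92*31+5)%997=863 -> [125, 911, 682, 863]
  L2: h(125,911)=(125*31+911)%997=798 h(682,863)=(682*31+863)%997=71 -> [798, 71]
  L3: h(798,71)=(798*31+71)%997=881 -> [881]
  root = 881 != target 42
Candidate B: set leaf[3] = 27 -> leaves = [68, 11, 61, 27, 2, 31, 92, 5]
  L0: [68, 11, 61, 27, 2, 31, 92, 5]
  L1: h(68,11)=(68*31+11)%997=125 h(61,27)=(61*31+27)%997=921 h(2,31)=(2*31+31)%997=93 h(92,5)=(92*31+5)%997=863 -> [125, 921, 93, 863]
  L2: h(125,921)=(125*31+921)%997=808 h(93,863)=(93*31+863)%997=755 -> [808, 755]
  L3: h(808,755)=(808*31+755)%997=878 -> [878]
  root = 878 != target 42
Candidate C: set leaf[4] = 72 -> leaves = [68, 11, 61, 17, 72, 31, 92, 5]
  L0: [68, 11, 61, 17, 72, 31, 92, 5]
  L1: h(68,11)=(68*31+11)%997=125 h(61,17)=(61*31+17)%997=911 h(72,31)=(72*31+31)%997=269 h(92,5)=(92*31+5)%997=863 -> [125, 911, 269, 863]
  L2: h(125,911)=(125*31+911)%997=798 h(269,863)=(269*31+863)%997=229 -> [798, 229]
  L3: h(798,229)=(798*31+229)%997=42 -> [42]
  root = 42 == target 42  ** MATCH **
Candidate C produces the target root.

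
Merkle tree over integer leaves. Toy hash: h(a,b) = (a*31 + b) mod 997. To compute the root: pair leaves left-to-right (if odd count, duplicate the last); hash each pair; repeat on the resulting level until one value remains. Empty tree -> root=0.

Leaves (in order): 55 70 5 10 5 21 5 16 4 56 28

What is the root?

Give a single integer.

L0: [55, 70, 5, 10, 5, 21, 5, 16, 4, 56, 28]
L1: h(55,70)=(55*31+70)%997=778 h(5,10)=(5*31+10)%997=165 h(5,21)=(5*31+21)%997=176 h(5,16)=(5*31+16)%997=171 h(4,56)=(4*31+56)%997=180 h(28,28)=(28*31+28)%997=896 -> [778, 165, 176, 171, 180, 896]
L2: h(778,165)=(778*31+165)%997=355 h(176,171)=(176*31+171)%997=642 h(180,896)=(180*31+896)%997=494 -> [355, 642, 494]
L3: h(355,642)=(355*31+642)%997=680 h(494,494)=(494*31+494)%997=853 -> [680, 853]
L4: h(680,853)=(680*31+853)%997=996 -> [996]

Answer: 996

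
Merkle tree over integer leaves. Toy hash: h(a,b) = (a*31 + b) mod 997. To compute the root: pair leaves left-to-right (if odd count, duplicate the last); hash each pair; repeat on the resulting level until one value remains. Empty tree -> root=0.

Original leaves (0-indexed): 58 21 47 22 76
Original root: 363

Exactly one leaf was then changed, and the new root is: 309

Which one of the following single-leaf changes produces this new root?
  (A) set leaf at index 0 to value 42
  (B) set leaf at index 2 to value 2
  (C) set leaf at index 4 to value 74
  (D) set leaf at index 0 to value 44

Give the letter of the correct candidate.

Original leaves: [58, 21, 47, 22, 76]
Target new root: 309
Try each candidate change and compute the resulting root:
Candidate A: set leaf[0] = 42 -> leaves = [42, 21, 47, 22, 76]
  L0: [42, 21, 47, 22, 76]
  L1: h(42,21)=(42*31+21)%997=326 h(47,22)=(47*31+22)%997=482 h(76,76)=(76*31+76)%997=438 -> [326, 482, 438]
  L2: h(326,482)=(326*31+482)%997=618 h(438,438)=(438*31+438)%997=58 -> [618, 58]
  L3: h(618,58)=(618*31+58)%997=273 -> [273]
  root = 273 != target 309
Candidate B: set leaf[2] = 2 -> leaves = [58, 21, 2, 22, 76]
  L0: [58, 21, 2, 22, 76]
  L1: h(58,21)=(58*31+21)%997=822 h(2,22)=(2*31+22)%997=84 h(76,76)=(76*31+76)%997=438 -> [822, 84, 438]
  L2: h(822,84)=(822*31+84)%997=641 h(438,438)=(438*31+438)%997=58 -> [641, 58]
  L3: h(641,58)=(641*31+58)%997=986 -> [986]
  root = 986 != target 309
Candidate C: set leaf[4] = 74 -> leaves = [58, 21, 47, 22, 74]
  L0: [58, 21, 47, 22, 74]
  L1: h(58,21)=(58*31+21)%997=822 h(47,22)=(47*31+22)%997=482 h(74,74)=(74*31+74)%997=374 -> [822, 482, 374]
  L2: h(822,482)=(822*31+482)%997=42 h(374,374)=(374*31+374)%997=4 -> [42, 4]
  L3: h(42,4)=(42*31+4)%997=309 -> [309]
  root = 309 == target 309  ** MATCH **
Candidate D: set leaf[0] = 44 -> leaves = [44, 21, 47, 22, 76]
  L0: [44, 21, 47, 22, 76]
  L1: h(44,21)=(44*31+21)%997=388 h(47,22)=(47*31+22)%997=482 h(76,76)=(76*31+76)%997=438 -> [388, 482, 438]
  L2: h(388,482)=(388*31+482)%997=546 h(438,438)=(438*31+438)%997=58 -> [546, 58]
  L3: h(546,58)=(546*31+58)%997=35 -> [35]
  root = 35 != target 309
Candidate C produces the target root.

Answer: C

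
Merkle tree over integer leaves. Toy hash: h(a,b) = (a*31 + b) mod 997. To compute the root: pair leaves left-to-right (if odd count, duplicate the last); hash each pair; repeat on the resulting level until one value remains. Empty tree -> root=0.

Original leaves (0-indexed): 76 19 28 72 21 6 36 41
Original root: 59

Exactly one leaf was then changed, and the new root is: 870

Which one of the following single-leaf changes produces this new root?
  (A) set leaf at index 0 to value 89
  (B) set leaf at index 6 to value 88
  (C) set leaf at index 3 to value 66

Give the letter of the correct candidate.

Answer: C

Derivation:
Original leaves: [76, 19, 28, 72, 21, 6, 36, 41]
Target new root: 870
Try each candidate change and compute the resulting root:
Candidate A: set leaf[0] = 89 -> leaves = [89, 19, 28, 72, 21, 6, 36, 41]
  L0: [89, 19, 28, 72, 21, 6, 36, 41]
  L1: h(89,19)=(89*31+19)%997=784 h(28,72)=(28*31+72)%997=940 h(21,6)=(21*31+6)%997=657 h(36,41)=(36*31+41)%997=160 -> [784, 940, 657, 160]
  L2: h(784,940)=(784*31+940)%997=319 h(657,160)=(657*31+160)%997=587 -> [319, 587]
  L3: h(319,587)=(319*31+587)%997=506 -> [506]
  root = 506 != target 870
Candidate B: set leaf[6] = 88 -> leaves = [76, 19, 28, 72, 21, 6, 88, 41]
  L0: [76, 19, 28, 72, 21, 6, 88, 41]
  L1: h(76,19)=(76*31+19)%997=381 h(28,72)=(28*31+72)%997=940 h(21,6)=(21*31+6)%997=657 h(88,41)=(88*31+41)%997=775 -> [381, 940, 657, 775]
  L2: h(381,940)=(381*31+940)%997=787 h(657,775)=(657*31+775)%997=205 -> [787, 205]
  L3: h(787,205)=(787*31+205)%997=674 -> [674]
  root = 674 != target 870
Candidate C: set leaf[3] = 66 -> leaves = [76, 19, 28, 66, 21, 6, 36, 41]
  L0: [76, 19, 28, 66, 21, 6, 36, 41]
  L1: h(76,19)=(76*31+19)%997=381 h(28,66)=(28*31+66)%997=934 h(21,6)=(21*31+6)%997=657 h(36,41)=(36*31+41)%997=160 -> [381, 934, 657, 160]
  L2: h(381,934)=(381*31+934)%997=781 h(657,160)=(657*31+160)%997=587 -> [781, 587]
  L3: h(781,587)=(781*31+587)%997=870 -> [870]
  root = 870 == target 870  ** MATCH **
Candidate C produces the target root.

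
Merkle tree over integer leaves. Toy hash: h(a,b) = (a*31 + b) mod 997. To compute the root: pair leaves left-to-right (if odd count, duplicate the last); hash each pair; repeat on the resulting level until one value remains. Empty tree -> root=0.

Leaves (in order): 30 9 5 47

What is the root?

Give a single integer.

L0: [30, 9, 5, 47]
L1: h(30,9)=(30*31+9)%997=939 h(5,47)=(5*31+47)%997=202 -> [939, 202]
L2: h(939,202)=(939*31+202)%997=398 -> [398]

Answer: 398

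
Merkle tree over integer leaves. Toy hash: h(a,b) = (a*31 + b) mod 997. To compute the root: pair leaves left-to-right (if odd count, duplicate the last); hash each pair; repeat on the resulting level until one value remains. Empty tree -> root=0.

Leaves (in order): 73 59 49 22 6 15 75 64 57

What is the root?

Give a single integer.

L0: [73, 59, 49, 22, 6, 15, 75, 64, 57]
L1: h(73,59)=(73*31+59)%997=328 h(49,22)=(49*31+22)%997=544 h(6,15)=(6*31+15)%997=201 h(75,64)=(75*31+64)%997=395 h(57,57)=(57*31+57)%997=827 -> [328, 544, 201, 395, 827]
L2: h(328,544)=(328*31+544)%997=742 h(201,395)=(201*31+395)%997=644 h(827,827)=(827*31+827)%997=542 -> [742, 644, 542]
L3: h(742,644)=(742*31+644)%997=715 h(542,542)=(542*31+542)%997=395 -> [715, 395]
L4: h(715,395)=(715*31+395)%997=626 -> [626]

Answer: 626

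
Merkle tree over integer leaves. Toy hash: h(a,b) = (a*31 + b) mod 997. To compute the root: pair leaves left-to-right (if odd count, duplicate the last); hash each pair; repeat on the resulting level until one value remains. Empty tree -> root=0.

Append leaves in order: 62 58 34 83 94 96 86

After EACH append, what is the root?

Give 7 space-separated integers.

After append 62 (leaves=[62]):
  L0: [62]
  root=62
After append 58 (leaves=[62, 58]):
  L0: [62, 58]
  L1: h(62,58)=(62*31+58)%997=983 -> [983]
  root=983
After append 34 (leaves=[62, 58, 34]):
  L0: [62, 58, 34]
  L1: h(62,58)=(62*31+58)%997=983 h(34,34)=(34*31+34)%997=91 -> [983, 91]
  L2: h(983,91)=(983*31+91)%997=654 -> [654]
  root=654
After append 83 (leaves=[62, 58, 34, 83]):
  L0: [62, 58, 34, 83]
  L1: h(62,58)=(62*31+58)%997=983 h(34,83)=(34*31+83)%997=140 -> [983, 140]
  L2: h(983,140)=(983*31+140)%997=703 -> [703]
  root=703
After append 94 (leaves=[62, 58, 34, 83, 94]):
  L0: [62, 58, 34, 83, 94]
  L1: h(62,58)=(62*31+58)%997=983 h(34,83)=(34*31+83)%997=140 h(94,94)=(94*31+94)%997=17 -> [983, 140, 17]
  L2: h(983,140)=(983*31+140)%997=703 h(17,17)=(17*31+17)%997=544 -> [703, 544]
  L3: h(703,544)=(703*31+544)%997=403 -> [403]
  root=403
After append 96 (leaves=[62, 58, 34, 83, 94, 96]):
  L0: [62, 58, 34, 83, 94, 96]
  L1: h(62,58)=(62*31+58)%997=983 h(34,83)=(34*31+83)%997=140 h(94,96)=(94*31+96)%997=19 -> [983, 140, 19]
  L2: h(983,140)=(983*31+140)%997=703 h(19,19)=(19*31+19)%997=608 -> [703, 608]
  L3: h(703,608)=(703*31+608)%997=467 -> [467]
  root=467
After append 86 (leaves=[62, 58, 34, 83, 94, 96, 86]):
  L0: [62, 58, 34, 83, 94, 96, 86]
  L1: h(62,58)=(62*31+58)%997=983 h(34,83)=(34*31+83)%997=140 h(94,96)=(94*31+96)%997=19 h(86,86)=(86*31+86)%997=758 -> [983, 140, 19, 758]
  L2: h(983,140)=(983*31+140)%997=703 h(19,758)=(19*31+758)%997=350 -> [703, 350]
  L3: h(703,350)=(703*31+350)%997=209 -> [209]
  root=209

Answer: 62 983 654 703 403 467 209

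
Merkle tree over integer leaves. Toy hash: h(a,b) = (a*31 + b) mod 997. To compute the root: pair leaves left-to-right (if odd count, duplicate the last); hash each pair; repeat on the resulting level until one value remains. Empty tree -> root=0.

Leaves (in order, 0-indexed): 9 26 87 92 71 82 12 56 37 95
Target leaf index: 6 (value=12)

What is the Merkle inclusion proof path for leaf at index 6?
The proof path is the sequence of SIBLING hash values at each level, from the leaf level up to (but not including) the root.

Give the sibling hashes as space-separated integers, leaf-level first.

Answer: 56 289 280 633

Derivation:
L0 (leaves): [9, 26, 87, 92, 71, 82, 12, 56, 37, 95], target index=6
L1: h(9,26)=(9*31+26)%997=305 [pair 0] h(87,92)=(87*31+92)%997=795 [pair 1] h(71,82)=(71*31+82)%997=289 [pair 2] h(12,56)=(12*31+56)%997=428 [pair 3] h(37,95)=(37*31+95)%997=245 [pair 4] -> [305, 795, 289, 428, 245]
  Sibling for proof at L0: 56
L2: h(305,795)=(305*31+795)%997=280 [pair 0] h(289,428)=(289*31+428)%997=414 [pair 1] h(245,245)=(245*31+245)%997=861 [pair 2] -> [280, 414, 861]
  Sibling for proof at L1: 289
L3: h(280,414)=(280*31+414)%997=121 [pair 0] h(861,861)=(861*31+861)%997=633 [pair 1] -> [121, 633]
  Sibling for proof at L2: 280
L4: h(121,633)=(121*31+633)%997=396 [pair 0] -> [396]
  Sibling for proof at L3: 633
Root: 396
Proof path (sibling hashes from leaf to root): [56, 289, 280, 633]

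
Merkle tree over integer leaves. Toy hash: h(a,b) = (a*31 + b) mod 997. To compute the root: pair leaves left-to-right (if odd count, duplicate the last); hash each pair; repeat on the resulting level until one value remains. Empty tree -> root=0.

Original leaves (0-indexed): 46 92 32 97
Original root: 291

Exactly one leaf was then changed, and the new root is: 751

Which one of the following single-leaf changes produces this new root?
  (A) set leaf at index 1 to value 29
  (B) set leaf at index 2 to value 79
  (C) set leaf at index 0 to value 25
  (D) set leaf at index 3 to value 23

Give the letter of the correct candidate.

Original leaves: [46, 92, 32, 97]
Target new root: 751
Try each candidate change and compute the resulting root:
Candidate A: set leaf[1] = 29 -> leaves = [46, 29, 32, 97]
  L0: [46, 29, 32, 97]
  L1: h(46,29)=(46*31+29)%997=458 h(32,97)=(32*31+97)%997=92 -> [458, 92]
  L2: h(458,92)=(458*31+92)%997=332 -> [332]
  root = 332 != target 751
Candidate B: set leaf[2] = 79 -> leaves = [46, 92, 79, 97]
  L0: [46, 92, 79, 97]
  L1: h(46,92)=(46*31+92)%997=521 h(79,97)=(79*31+97)%997=552 -> [521, 552]
  L2: h(521,552)=(521*31+552)%997=751 -> [751]
  root = 751 == target 751  ** MATCH **
Candidate C: set leaf[0] = 25 -> leaves = [25, 92, 32, 97]
  L0: [25, 92, 32, 97]
  L1: h(25,92)=(25*31+92)%997=867 h(32,97)=(32*31+97)%997=92 -> [867, 92]
  L2: h(867,92)=(867*31+92)%997=50 -> [50]
  root = 50 != target 751
Candidate D: set leaf[3] = 23 -> leaves = [46, 92, 32, 23]
  L0: [46, 92, 32, 23]
  L1: h(46,92)=(46*31+92)%997=521 h(32,23)=(32*31+23)%997=18 -> [521, 18]
  L2: h(521,18)=(521*31+18)%997=217 -> [217]
  root = 217 != target 751
Candidate B produces the target root.

Answer: B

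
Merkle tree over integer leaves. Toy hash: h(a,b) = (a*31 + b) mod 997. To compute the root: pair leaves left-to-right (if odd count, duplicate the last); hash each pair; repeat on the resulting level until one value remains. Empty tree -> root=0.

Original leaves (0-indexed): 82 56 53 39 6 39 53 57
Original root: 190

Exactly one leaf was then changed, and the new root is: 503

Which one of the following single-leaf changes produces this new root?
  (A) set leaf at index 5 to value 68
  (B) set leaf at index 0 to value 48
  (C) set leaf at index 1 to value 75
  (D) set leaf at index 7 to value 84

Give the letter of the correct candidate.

Original leaves: [82, 56, 53, 39, 6, 39, 53, 57]
Target new root: 503
Try each candidate change and compute the resulting root:
Candidate A: set leaf[5] = 68 -> leaves = [82, 56, 53, 39, 6, 68, 53, 57]
  L0: [82, 56, 53, 39, 6, 68, 53, 57]
  L1: h(82,56)=(82*31+56)%997=604 h(53,39)=(53*31+39)%997=685 h(6,68)=(6*31+68)%997=254 h(53,57)=(53*31+57)%997=703 -> [604, 685, 254, 703]
  L2: h(604,685)=(604*31+685)%997=466 h(254,703)=(254*31+703)%997=601 -> [466, 601]
  L3: h(466,601)=(466*31+601)%997=92 -> [92]
  root = 92 != target 503
Candidate B: set leaf[0] = 48 -> leaves = [48, 56, 53, 39, 6, 39, 53, 57]
  L0: [48, 56, 53, 39, 6, 39, 53, 57]
  L1: h(48,56)=(48*31+56)%997=547 h(53,39)=(53*31+39)%997=685 h(6,39)=(6*31+39)%997=225 h(53,57)=(53*31+57)%997=703 -> [547, 685, 225, 703]
  L2: h(547,685)=(547*31+685)%997=693 h(225,703)=(225*31+703)%997=699 -> [693, 699]
  L3: h(693,699)=(693*31+699)%997=248 -> [248]
  root = 248 != target 503
Candidate C: set leaf[1] = 75 -> leaves = [82, 75, 53, 39, 6, 39, 53, 57]
  L0: [82, 75, 53, 39, 6, 39, 53, 57]
  L1: h(82,75)=(82*31+75)%997=623 h(53,39)=(53*31+39)%997=685 h(6,39)=(6*31+39)%997=225 h(53,57)=(53*31+57)%997=703 -> [623, 685, 225, 703]
  L2: h(623,685)=(623*31+685)%997=58 h(225,703)=(225*31+703)%997=699 -> [58, 699]
  L3: h(58,699)=(58*31+699)%997=503 -> [503]
  root = 503 == target 503  ** MATCH **
Candidate D: set leaf[7] = 84 -> leaves = [82, 56, 53, 39, 6, 39, 53, 84]
  L0: [82, 56, 53, 39, 6, 39, 53, 84]
  L1: h(82,56)=(82*31+56)%997=604 h(53,39)=(53*31+39)%997=685 h(6,39)=(6*31+39)%997=225 h(53,84)=(53*31+84)%997=730 -> [604, 685, 225, 730]
  L2: h(604,685)=(604*31+685)%997=466 h(225,730)=(225*31+730)%997=726 -> [466, 726]
  L3: h(466,726)=(466*31+726)%997=217 -> [217]
  root = 217 != target 503
Candidate C produces the target root.

Answer: C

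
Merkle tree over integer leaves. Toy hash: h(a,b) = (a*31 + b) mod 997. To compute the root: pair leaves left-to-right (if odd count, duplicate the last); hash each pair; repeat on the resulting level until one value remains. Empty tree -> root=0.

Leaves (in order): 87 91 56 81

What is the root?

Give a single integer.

Answer: 509

Derivation:
L0: [87, 91, 56, 81]
L1: h(87,91)=(87*31+91)%997=794 h(56,81)=(56*31+81)%997=820 -> [794, 820]
L2: h(794,820)=(794*31+820)%997=509 -> [509]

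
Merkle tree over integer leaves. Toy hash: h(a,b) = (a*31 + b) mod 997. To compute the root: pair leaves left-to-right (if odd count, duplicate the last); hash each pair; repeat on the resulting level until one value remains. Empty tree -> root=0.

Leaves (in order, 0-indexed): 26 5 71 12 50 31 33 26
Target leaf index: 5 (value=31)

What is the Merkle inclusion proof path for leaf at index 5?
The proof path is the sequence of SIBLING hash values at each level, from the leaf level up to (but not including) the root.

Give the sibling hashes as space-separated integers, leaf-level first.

L0 (leaves): [26, 5, 71, 12, 50, 31, 33, 26], target index=5
L1: h(26,5)=(26*31+5)%997=811 [pair 0] h(71,12)=(71*31+12)%997=219 [pair 1] h(50,31)=(50*31+31)%997=584 [pair 2] h(33,26)=(33*31+26)%997=52 [pair 3] -> [811, 219, 584, 52]
  Sibling for proof at L0: 50
L2: h(811,219)=(811*31+219)%997=435 [pair 0] h(584,52)=(584*31+52)%997=210 [pair 1] -> [435, 210]
  Sibling for proof at L1: 52
L3: h(435,210)=(435*31+210)%997=734 [pair 0] -> [734]
  Sibling for proof at L2: 435
Root: 734
Proof path (sibling hashes from leaf to root): [50, 52, 435]

Answer: 50 52 435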